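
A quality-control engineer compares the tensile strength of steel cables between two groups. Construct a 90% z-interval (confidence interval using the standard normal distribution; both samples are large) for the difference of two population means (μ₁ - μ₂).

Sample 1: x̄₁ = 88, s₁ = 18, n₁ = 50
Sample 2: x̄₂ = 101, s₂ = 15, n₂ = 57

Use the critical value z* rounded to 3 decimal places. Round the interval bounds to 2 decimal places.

Both samples are large (n₁ = 50 ≥ 30, n₂ = 57 ≥ 30), so a z-interval for the difference of means applies.

Point estimate: x̄₁ - x̄₂ = 88 - 101 = -13

Standard error: SE = √(s₁²/n₁ + s₂²/n₂)
= √(18²/50 + 15²/57)
= √(6.480000 + 3.947368)
= 3.229144

For 90% confidence, z* = 1.645 (from standard normal table)
Margin of error: E = z* × SE = 1.645 × 3.229144 = 5.3119

Z-interval: (x̄₁ - x̄₂) ± E = -13 ± 5.3119 = (-18.3119, -7.6881)

Rounded to 2 decimal places:

(-18.31, -7.69)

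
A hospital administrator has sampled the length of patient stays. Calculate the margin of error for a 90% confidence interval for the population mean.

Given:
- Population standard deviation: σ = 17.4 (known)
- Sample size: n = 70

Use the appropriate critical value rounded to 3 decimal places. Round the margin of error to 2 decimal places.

The population standard deviation σ is known, so use the z-interval margin of error formula.

For 90% confidence, z* = 1.645 (from standard normal table)

Margin of error formula for z-interval: E = z* × σ/√n

E = 1.645 × 17.4/√70
  = 1.645 × 2.079698
  = 3.4211

Rounded to 2 decimal places:

3.42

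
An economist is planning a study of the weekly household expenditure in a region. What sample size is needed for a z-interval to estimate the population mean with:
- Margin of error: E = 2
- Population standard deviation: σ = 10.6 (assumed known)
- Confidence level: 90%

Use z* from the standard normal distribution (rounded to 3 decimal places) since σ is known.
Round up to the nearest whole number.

Using z* since population σ is known (z-interval formula).

For 90% confidence, z* = 1.645 (from standard normal table)

Sample size formula for z-interval: n = (z*σ/E)²

n = (1.645 × 10.6 / 2)²
  = (8.718500)²
  = 76.0122

Round up to the nearest whole number: n = 77

77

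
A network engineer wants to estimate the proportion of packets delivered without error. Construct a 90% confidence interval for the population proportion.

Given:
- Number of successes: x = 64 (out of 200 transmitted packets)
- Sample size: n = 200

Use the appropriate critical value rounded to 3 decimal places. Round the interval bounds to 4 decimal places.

Sample proportion: p̂ = 64/200 = 0.320000

Check conditions for normal approximation:
  np̂ = 64 ≥ 10 ✓
  n(1-p̂) = 136 ≥ 10 ✓

The sample is large enough, so use a z-interval (normal approximation) for the proportion.

For 90% confidence, z* = 1.645 (from standard normal table)

Standard error: SE = √(p̂(1-p̂)/n) = √(0.320000×0.680000/200) = 0.03298485

Margin of error: E = z* × SE = 1.645 × 0.03298485 = 0.054260

Z-interval: p̂ ± E = 0.320000 ± 0.054260 = (0.265740, 0.374260)

Rounded to 4 decimal places:

(0.2657, 0.3743)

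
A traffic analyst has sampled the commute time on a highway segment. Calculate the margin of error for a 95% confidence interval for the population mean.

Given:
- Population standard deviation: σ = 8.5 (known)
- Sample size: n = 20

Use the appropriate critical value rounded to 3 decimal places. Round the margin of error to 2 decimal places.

The population standard deviation σ is known, so use the z-interval margin of error formula.

For 95% confidence, z* = 1.96 (from standard normal table)

Margin of error formula for z-interval: E = z* × σ/√n

E = 1.96 × 8.5/√20
  = 1.96 × 1.900658
  = 3.7253

Rounded to 2 decimal places:

3.73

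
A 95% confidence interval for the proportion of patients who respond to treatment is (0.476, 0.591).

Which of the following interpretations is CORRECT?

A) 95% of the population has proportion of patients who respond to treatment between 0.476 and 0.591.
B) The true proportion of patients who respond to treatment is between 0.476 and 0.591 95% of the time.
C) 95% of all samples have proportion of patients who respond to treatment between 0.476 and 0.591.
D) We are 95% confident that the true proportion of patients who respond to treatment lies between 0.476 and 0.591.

A confidence interval represents our confidence in the procedure, not a probability statement about the parameter.

Key concept: If we repeated this sampling process many times and computed a 95% CI each time, about 95% of those intervals would contain the true population parameter.

For this specific interval (0.476, 0.591):
- Midpoint (point estimate): 0.5335
- Margin of error: 0.0575

The correct interpretation is the one stating confidence that the true parameter lies in the interval — option D.

D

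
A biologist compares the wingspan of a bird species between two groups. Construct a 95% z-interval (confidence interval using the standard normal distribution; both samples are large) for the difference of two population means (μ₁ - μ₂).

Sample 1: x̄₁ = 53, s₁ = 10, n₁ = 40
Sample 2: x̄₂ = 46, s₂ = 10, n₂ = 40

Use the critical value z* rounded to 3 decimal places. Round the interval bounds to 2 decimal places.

Both samples are large (n₁ = 40 ≥ 30, n₂ = 40 ≥ 30), so a z-interval for the difference of means applies.

Point estimate: x̄₁ - x̄₂ = 53 - 46 = 7

Standard error: SE = √(s₁²/n₁ + s₂²/n₂)
= √(10²/40 + 10²/40)
= √(2.500000 + 2.500000)
= 2.236068

For 95% confidence, z* = 1.96 (from standard normal table)
Margin of error: E = z* × SE = 1.96 × 2.236068 = 4.3827

Z-interval: (x̄₁ - x̄₂) ± E = 7 ± 4.3827 = (2.6173, 11.3827)

Rounded to 2 decimal places:

(2.62, 11.38)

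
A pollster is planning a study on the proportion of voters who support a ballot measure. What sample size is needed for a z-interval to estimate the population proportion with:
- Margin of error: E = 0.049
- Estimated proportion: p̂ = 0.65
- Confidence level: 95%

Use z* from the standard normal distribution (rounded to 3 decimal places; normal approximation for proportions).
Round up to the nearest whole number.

Using z* for proportion z-interval (normal approximation).

For 95% confidence, z* = 1.96 (from standard normal table)

Sample size formula for proportion z-interval: n = z*²p̂(1-p̂)/E²

n = 1.96² × 0.65 × 0.35 / 0.049²
  = 3.8416 × 0.2275 / 0.002401
  = 364 (exactly)

This is already a whole number, so no rounding up is needed: n = 364

364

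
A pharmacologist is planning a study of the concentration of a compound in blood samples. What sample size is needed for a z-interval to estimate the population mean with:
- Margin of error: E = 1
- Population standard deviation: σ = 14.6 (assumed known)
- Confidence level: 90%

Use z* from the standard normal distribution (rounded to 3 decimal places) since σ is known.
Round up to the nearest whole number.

Using z* since population σ is known (z-interval formula).

For 90% confidence, z* = 1.645 (from standard normal table)

Sample size formula for z-interval: n = (z*σ/E)²

n = (1.645 × 14.6 / 1)²
  = (24.017000)²
  = 576.8163

Round up to the nearest whole number: n = 577

577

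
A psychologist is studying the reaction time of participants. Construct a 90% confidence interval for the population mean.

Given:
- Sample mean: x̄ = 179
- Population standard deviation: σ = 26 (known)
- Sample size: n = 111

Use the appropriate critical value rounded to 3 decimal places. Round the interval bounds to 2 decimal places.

The population standard deviation σ is known, so use a z-interval (standard normal critical value).

For 90% confidence, z* = 1.645 (from standard normal table)

Standard error: SE = σ/√n = 26/√111 = 2.467811

Margin of error: E = z* × SE = 1.645 × 2.467811 = 4.0595

Z-interval: x̄ ± E = 179 ± 4.0595 = (174.9405, 183.0595)

Rounded to 2 decimal places:

(174.94, 183.06)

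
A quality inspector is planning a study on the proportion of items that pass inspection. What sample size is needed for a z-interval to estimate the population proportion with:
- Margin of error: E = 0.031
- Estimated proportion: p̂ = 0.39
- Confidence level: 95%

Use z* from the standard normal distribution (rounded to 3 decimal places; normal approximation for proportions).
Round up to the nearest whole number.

Using z* for proportion z-interval (normal approximation).

For 95% confidence, z* = 1.96 (from standard normal table)

Sample size formula for proportion z-interval: n = z*²p̂(1-p̂)/E²

n = 1.96² × 0.39 × 0.61 / 0.031²
  = 3.8416 × 0.2379 / 0.000961
  = 951.0059

Round up to the nearest whole number: n = 952

952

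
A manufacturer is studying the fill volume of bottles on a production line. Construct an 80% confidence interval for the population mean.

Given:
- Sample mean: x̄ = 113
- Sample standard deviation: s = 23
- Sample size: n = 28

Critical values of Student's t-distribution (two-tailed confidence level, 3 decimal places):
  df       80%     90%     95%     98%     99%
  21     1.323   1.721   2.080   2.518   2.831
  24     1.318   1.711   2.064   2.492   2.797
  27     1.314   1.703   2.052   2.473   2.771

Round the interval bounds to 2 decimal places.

The population standard deviation σ is unknown (only the sample standard deviation s is given), so use a t-interval with df = n - 1 = 28 - 1 = 27.

For 80% confidence with df = 27, t* = 1.314 (from t-table)

Standard error: SE = s/√n = 23/√28 = 4.346591

Margin of error: E = t* × SE = 1.314 × 4.346591 = 5.7114

T-interval: x̄ ± E = 113 ± 5.7114 = (107.2886, 118.7114)

Rounded to 2 decimal places:

(107.29, 118.71)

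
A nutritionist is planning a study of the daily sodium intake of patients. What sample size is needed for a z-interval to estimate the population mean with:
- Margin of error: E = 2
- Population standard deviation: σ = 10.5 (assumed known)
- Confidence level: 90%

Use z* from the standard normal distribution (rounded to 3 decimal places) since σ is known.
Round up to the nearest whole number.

Using z* since population σ is known (z-interval formula).

For 90% confidence, z* = 1.645 (from standard normal table)

Sample size formula for z-interval: n = (z*σ/E)²

n = (1.645 × 10.5 / 2)²
  = (8.636250)²
  = 74.5848

Round up to the nearest whole number: n = 75

75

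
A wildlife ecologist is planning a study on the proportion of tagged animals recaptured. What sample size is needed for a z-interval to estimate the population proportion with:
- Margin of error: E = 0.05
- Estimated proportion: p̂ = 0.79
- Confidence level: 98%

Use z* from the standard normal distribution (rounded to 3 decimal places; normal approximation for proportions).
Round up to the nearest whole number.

Using z* for proportion z-interval (normal approximation).

For 98% confidence, z* = 2.326 (from standard normal table)

Sample size formula for proportion z-interval: n = z*²p̂(1-p̂)/E²

n = 2.326² × 0.79 × 0.21 / 0.05²
  = 5.410276 × 0.1659 / 0.0025
  = 359.0259

Round up to the nearest whole number: n = 360

360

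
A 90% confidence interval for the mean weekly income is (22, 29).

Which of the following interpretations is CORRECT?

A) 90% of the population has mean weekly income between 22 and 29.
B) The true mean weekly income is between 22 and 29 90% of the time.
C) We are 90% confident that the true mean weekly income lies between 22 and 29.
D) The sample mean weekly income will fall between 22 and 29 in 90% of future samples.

A confidence interval represents our confidence in the procedure, not a probability statement about the parameter.

Key concept: If we repeated this sampling process many times and computed a 90% CI each time, about 90% of those intervals would contain the true population parameter.

For this specific interval (22, 29):
- Midpoint (point estimate): 25.5
- Margin of error: 3.5

The correct interpretation is the one stating confidence that the true parameter lies in the interval — option C.

C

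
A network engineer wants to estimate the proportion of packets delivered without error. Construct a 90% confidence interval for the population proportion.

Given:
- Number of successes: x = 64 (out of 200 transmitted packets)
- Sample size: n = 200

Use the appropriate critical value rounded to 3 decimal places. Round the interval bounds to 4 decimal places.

Sample proportion: p̂ = 64/200 = 0.320000

Check conditions for normal approximation:
  np̂ = 64 ≥ 10 ✓
  n(1-p̂) = 136 ≥ 10 ✓

The sample is large enough, so use a z-interval (normal approximation) for the proportion.

For 90% confidence, z* = 1.645 (from standard normal table)

Standard error: SE = √(p̂(1-p̂)/n) = √(0.320000×0.680000/200) = 0.03298485

Margin of error: E = z* × SE = 1.645 × 0.03298485 = 0.054260

Z-interval: p̂ ± E = 0.320000 ± 0.054260 = (0.265740, 0.374260)

Rounded to 4 decimal places:

(0.2657, 0.3743)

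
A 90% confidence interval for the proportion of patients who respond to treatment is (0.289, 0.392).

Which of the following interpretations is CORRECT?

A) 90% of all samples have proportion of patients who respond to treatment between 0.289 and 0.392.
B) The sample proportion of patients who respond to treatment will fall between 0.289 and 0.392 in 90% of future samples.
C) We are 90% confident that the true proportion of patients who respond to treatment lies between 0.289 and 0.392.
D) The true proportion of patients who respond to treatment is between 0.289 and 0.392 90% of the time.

A confidence interval represents our confidence in the procedure, not a probability statement about the parameter.

Key concept: If we repeated this sampling process many times and computed a 90% CI each time, about 90% of those intervals would contain the true population parameter.

For this specific interval (0.289, 0.392):
- Midpoint (point estimate): 0.3405
- Margin of error: 0.0515

The correct interpretation is the one stating confidence that the true parameter lies in the interval — option C.

C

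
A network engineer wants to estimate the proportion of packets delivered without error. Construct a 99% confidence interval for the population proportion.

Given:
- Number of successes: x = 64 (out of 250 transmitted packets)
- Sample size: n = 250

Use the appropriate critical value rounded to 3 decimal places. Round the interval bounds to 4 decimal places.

Sample proportion: p̂ = 64/250 = 0.256000

Check conditions for normal approximation:
  np̂ = 64 ≥ 10 ✓
  n(1-p̂) = 186 ≥ 10 ✓

The sample is large enough, so use a z-interval (normal approximation) for the proportion.

For 99% confidence, z* = 2.576 (from standard normal table)

Standard error: SE = √(p̂(1-p̂)/n) = √(0.256000×0.744000/250) = 0.02760174

Margin of error: E = z* × SE = 2.576 × 0.02760174 = 0.071102

Z-interval: p̂ ± E = 0.256000 ± 0.071102 = (0.184898, 0.327102)

Rounded to 4 decimal places:

(0.1849, 0.3271)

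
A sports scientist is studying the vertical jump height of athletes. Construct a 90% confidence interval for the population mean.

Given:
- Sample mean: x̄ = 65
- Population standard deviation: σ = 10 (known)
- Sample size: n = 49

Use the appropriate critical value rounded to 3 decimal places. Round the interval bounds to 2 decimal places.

The population standard deviation σ is known, so use a z-interval (standard normal critical value).

For 90% confidence, z* = 1.645 (from standard normal table)

Standard error: SE = σ/√n = 10/√49 = 1.428571

Margin of error: E = z* × SE = 1.645 × 1.428571 = 2.3500

Z-interval: x̄ ± E = 65 ± 2.3500 = (62.6500, 67.3500)

Rounded to 2 decimal places:

(62.65, 67.35)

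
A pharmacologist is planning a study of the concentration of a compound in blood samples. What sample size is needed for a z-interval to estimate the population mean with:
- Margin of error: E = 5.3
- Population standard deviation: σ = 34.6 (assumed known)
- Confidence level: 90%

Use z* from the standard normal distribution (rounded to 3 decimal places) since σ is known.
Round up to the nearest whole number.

Using z* since population σ is known (z-interval formula).

For 90% confidence, z* = 1.645 (from standard normal table)

Sample size formula for z-interval: n = (z*σ/E)²

n = (1.645 × 34.6 / 5.3)²
  = (10.739057)²
  = 115.3273

Round up to the nearest whole number: n = 116

116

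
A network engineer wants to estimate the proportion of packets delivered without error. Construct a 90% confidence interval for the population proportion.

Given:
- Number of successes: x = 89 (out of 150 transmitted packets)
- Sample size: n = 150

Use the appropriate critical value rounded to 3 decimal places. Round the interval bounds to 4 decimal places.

Sample proportion: p̂ = 89/150 = 0.593333

Check conditions for normal approximation:
  np̂ = 89 ≥ 10 ✓
  n(1-p̂) = 61 ≥ 10 ✓

The sample is large enough, so use a z-interval (normal approximation) for the proportion.

For 90% confidence, z* = 1.645 (from standard normal table)

Standard error: SE = √(p̂(1-p̂)/n) = √(0.593333×0.406667/150) = 0.04010726

Margin of error: E = z* × SE = 1.645 × 0.04010726 = 0.065976

Z-interval: p̂ ± E = 0.593333 ± 0.065976 = (0.527357, 0.659310)

Rounded to 4 decimal places:

(0.5274, 0.6593)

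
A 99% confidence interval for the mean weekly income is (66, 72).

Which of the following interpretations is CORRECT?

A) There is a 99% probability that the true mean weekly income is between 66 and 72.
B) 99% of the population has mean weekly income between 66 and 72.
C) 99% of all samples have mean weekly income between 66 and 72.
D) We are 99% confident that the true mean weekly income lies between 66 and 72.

A confidence interval represents our confidence in the procedure, not a probability statement about the parameter.

Key concept: If we repeated this sampling process many times and computed a 99% CI each time, about 99% of those intervals would contain the true population parameter.

For this specific interval (66, 72):
- Midpoint (point estimate): 69
- Margin of error: 3

The correct interpretation is the one stating confidence that the true parameter lies in the interval — option D.

D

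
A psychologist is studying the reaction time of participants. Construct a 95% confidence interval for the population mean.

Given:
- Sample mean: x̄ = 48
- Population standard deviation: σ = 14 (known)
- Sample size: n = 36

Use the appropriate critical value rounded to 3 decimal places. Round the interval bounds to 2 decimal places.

The population standard deviation σ is known, so use a z-interval (standard normal critical value).

For 95% confidence, z* = 1.96 (from standard normal table)

Standard error: SE = σ/√n = 14/√36 = 2.333333

Margin of error: E = z* × SE = 1.96 × 2.333333 = 4.5733

Z-interval: x̄ ± E = 48 ± 4.5733 = (43.4267, 52.5733)

Rounded to 2 decimal places:

(43.43, 52.57)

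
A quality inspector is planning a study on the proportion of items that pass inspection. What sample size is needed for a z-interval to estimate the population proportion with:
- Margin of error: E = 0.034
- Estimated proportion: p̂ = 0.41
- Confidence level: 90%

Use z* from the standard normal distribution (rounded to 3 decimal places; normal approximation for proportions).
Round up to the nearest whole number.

Using z* for proportion z-interval (normal approximation).

For 90% confidence, z* = 1.645 (from standard normal table)

Sample size formula for proportion z-interval: n = z*²p̂(1-p̂)/E²

n = 1.645² × 0.41 × 0.59 / 0.034²
  = 2.706025 × 0.2419 / 0.001156
  = 566.2521

Round up to the nearest whole number: n = 567

567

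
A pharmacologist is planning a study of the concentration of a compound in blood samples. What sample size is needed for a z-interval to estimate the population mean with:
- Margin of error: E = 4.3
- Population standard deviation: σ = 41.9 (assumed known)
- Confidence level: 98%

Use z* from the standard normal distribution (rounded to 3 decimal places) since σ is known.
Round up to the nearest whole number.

Using z* since population σ is known (z-interval formula).

For 98% confidence, z* = 2.326 (from standard normal table)

Sample size formula for z-interval: n = (z*σ/E)²

n = (2.326 × 41.9 / 4.3)²
  = (22.664977)²
  = 513.7012

Round up to the nearest whole number: n = 514

514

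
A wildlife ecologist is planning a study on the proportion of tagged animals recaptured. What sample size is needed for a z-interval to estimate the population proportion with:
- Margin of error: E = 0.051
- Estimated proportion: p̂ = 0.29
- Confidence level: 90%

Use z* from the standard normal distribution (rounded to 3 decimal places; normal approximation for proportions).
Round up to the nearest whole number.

Using z* for proportion z-interval (normal approximation).

For 90% confidence, z* = 1.645 (from standard normal table)

Sample size formula for proportion z-interval: n = z*²p̂(1-p̂)/E²

n = 1.645² × 0.29 × 0.71 / 0.051²
  = 2.706025 × 0.2059 / 0.002601
  = 214.2140

Round up to the nearest whole number: n = 215

215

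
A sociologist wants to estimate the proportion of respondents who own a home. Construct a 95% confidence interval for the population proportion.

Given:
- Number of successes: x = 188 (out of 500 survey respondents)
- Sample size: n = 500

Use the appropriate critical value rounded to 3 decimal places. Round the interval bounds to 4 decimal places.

Sample proportion: p̂ = 188/500 = 0.376000

Check conditions for normal approximation:
  np̂ = 188 ≥ 10 ✓
  n(1-p̂) = 312 ≥ 10 ✓

The sample is large enough, so use a z-interval (normal approximation) for the proportion.

For 95% confidence, z* = 1.96 (from standard normal table)

Standard error: SE = √(p̂(1-p̂)/n) = √(0.376000×0.624000/500) = 0.02166213

Margin of error: E = z* × SE = 1.96 × 0.02166213 = 0.042458

Z-interval: p̂ ± E = 0.376000 ± 0.042458 = (0.333542, 0.418458)

Rounded to 4 decimal places:

(0.3335, 0.4185)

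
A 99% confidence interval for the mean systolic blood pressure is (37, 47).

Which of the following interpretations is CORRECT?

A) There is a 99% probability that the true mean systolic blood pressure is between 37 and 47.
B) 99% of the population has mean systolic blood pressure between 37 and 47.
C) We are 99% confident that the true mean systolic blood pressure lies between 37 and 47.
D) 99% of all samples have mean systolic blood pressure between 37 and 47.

A confidence interval represents our confidence in the procedure, not a probability statement about the parameter.

Key concept: If we repeated this sampling process many times and computed a 99% CI each time, about 99% of those intervals would contain the true population parameter.

For this specific interval (37, 47):
- Midpoint (point estimate): 42
- Margin of error: 5

The correct interpretation is the one stating confidence that the true parameter lies in the interval — option C.

C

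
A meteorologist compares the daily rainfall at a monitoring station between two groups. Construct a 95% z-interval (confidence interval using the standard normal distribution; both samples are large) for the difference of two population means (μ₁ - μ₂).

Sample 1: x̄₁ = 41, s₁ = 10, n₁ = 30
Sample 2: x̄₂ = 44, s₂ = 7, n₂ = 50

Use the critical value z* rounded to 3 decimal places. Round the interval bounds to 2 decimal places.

Both samples are large (n₁ = 30 ≥ 30, n₂ = 50 ≥ 30), so a z-interval for the difference of means applies.

Point estimate: x̄₁ - x̄₂ = 41 - 44 = -3

Standard error: SE = √(s₁²/n₁ + s₂²/n₂)
= √(10²/30 + 7²/50)
= √(3.333333 + 0.980000)
= 2.076857

For 95% confidence, z* = 1.96 (from standard normal table)
Margin of error: E = z* × SE = 1.96 × 2.076857 = 4.0706

Z-interval: (x̄₁ - x̄₂) ± E = -3 ± 4.0706 = (-7.0706, 1.0706)

Rounded to 2 decimal places:

(-7.07, 1.07)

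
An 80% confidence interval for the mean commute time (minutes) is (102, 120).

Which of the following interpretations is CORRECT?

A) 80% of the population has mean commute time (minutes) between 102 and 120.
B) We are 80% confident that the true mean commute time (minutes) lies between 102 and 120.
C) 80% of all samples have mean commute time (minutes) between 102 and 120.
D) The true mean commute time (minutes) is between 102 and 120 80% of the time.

A confidence interval represents our confidence in the procedure, not a probability statement about the parameter.

Key concept: If we repeated this sampling process many times and computed an 80% CI each time, about 80% of those intervals would contain the true population parameter.

For this specific interval (102, 120):
- Midpoint (point estimate): 111
- Margin of error: 9

The correct interpretation is the one stating confidence that the true parameter lies in the interval — option B.

B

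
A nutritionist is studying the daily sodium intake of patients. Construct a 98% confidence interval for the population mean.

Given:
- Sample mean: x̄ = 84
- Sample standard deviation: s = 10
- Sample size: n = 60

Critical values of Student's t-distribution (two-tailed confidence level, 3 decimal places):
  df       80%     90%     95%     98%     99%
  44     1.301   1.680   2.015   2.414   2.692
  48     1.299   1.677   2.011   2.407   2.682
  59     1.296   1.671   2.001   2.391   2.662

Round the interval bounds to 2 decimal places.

The population standard deviation σ is unknown (only the sample standard deviation s is given), so use a t-interval with df = n - 1 = 60 - 1 = 59.

For 98% confidence with df = 59, t* = 2.391 (from t-table)

Standard error: SE = s/√n = 10/√60 = 1.290994

Margin of error: E = t* × SE = 2.391 × 1.290994 = 3.0868

T-interval: x̄ ± E = 84 ± 3.0868 = (80.9132, 87.0868)

Rounded to 2 decimal places:

(80.91, 87.09)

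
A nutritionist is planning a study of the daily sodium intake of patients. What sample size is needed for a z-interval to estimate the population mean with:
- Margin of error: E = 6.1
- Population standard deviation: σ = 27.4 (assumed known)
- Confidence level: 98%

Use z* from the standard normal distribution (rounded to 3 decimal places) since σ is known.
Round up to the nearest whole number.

Using z* since population σ is known (z-interval formula).

For 98% confidence, z* = 2.326 (from standard normal table)

Sample size formula for z-interval: n = (z*σ/E)²

n = (2.326 × 27.4 / 6.1)²
  = (10.447934)²
  = 109.1593

Round up to the nearest whole number: n = 110

110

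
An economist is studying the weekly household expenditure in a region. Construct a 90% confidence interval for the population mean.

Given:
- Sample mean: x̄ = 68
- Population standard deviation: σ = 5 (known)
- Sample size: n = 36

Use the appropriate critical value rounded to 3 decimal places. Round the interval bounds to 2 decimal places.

The population standard deviation σ is known, so use a z-interval (standard normal critical value).

For 90% confidence, z* = 1.645 (from standard normal table)

Standard error: SE = σ/√n = 5/√36 = 0.833333

Margin of error: E = z* × SE = 1.645 × 0.833333 = 1.3708

Z-interval: x̄ ± E = 68 ± 1.3708 = (66.6292, 69.3708)

Rounded to 2 decimal places:

(66.63, 69.37)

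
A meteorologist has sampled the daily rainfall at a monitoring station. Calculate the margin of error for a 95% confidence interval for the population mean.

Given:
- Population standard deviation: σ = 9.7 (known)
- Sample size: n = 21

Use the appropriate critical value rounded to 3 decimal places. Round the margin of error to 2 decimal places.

The population standard deviation σ is known, so use the z-interval margin of error formula.

For 95% confidence, z* = 1.96 (from standard normal table)

Margin of error formula for z-interval: E = z* × σ/√n

E = 1.96 × 9.7/√21
  = 1.96 × 2.116714
  = 4.1488

Rounded to 2 decimal places:

4.15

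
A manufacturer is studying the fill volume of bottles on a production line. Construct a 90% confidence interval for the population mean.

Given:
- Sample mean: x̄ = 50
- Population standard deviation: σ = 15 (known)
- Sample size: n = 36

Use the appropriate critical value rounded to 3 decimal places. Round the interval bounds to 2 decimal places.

The population standard deviation σ is known, so use a z-interval (standard normal critical value).

For 90% confidence, z* = 1.645 (from standard normal table)

Standard error: SE = σ/√n = 15/√36 = 2.500000

Margin of error: E = z* × SE = 1.645 × 2.500000 = 4.1125

Z-interval: x̄ ± E = 50 ± 4.1125 = (45.8875, 54.1125)

Rounded to 2 decimal places:

(45.89, 54.11)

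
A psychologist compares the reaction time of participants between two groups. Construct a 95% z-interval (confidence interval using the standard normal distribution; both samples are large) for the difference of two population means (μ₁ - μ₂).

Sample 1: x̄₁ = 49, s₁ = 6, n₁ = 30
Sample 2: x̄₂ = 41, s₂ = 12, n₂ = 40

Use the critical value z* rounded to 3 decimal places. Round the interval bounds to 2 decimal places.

Both samples are large (n₁ = 30 ≥ 30, n₂ = 40 ≥ 30), so a z-interval for the difference of means applies.

Point estimate: x̄₁ - x̄₂ = 49 - 41 = 8

Standard error: SE = √(s₁²/n₁ + s₂²/n₂)
= √(6²/30 + 12²/40)
= √(1.200000 + 3.600000)
= 2.190890

For 95% confidence, z* = 1.96 (from standard normal table)
Margin of error: E = z* × SE = 1.96 × 2.190890 = 4.2941

Z-interval: (x̄₁ - x̄₂) ± E = 8 ± 4.2941 = (3.7059, 12.2941)

Rounded to 2 decimal places:

(3.71, 12.29)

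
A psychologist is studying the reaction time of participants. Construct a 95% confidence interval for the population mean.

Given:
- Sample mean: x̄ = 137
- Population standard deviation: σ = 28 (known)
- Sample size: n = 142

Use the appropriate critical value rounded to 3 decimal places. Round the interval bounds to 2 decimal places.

The population standard deviation σ is known, so use a z-interval (standard normal critical value).

For 95% confidence, z* = 1.96 (from standard normal table)

Standard error: SE = σ/√n = 28/√142 = 2.349708

Margin of error: E = z* × SE = 1.96 × 2.349708 = 4.6054

Z-interval: x̄ ± E = 137 ± 4.6054 = (132.3946, 141.6054)

Rounded to 2 decimal places:

(132.39, 141.61)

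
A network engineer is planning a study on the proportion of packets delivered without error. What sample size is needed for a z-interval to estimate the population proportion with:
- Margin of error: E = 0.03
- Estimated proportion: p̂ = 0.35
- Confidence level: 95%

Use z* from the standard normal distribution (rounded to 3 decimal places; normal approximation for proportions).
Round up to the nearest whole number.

Using z* for proportion z-interval (normal approximation).

For 95% confidence, z* = 1.96 (from standard normal table)

Sample size formula for proportion z-interval: n = z*²p̂(1-p̂)/E²

n = 1.96² × 0.35 × 0.65 / 0.03²
  = 3.8416 × 0.2275 / 0.0009
  = 971.0711

Round up to the nearest whole number: n = 972

972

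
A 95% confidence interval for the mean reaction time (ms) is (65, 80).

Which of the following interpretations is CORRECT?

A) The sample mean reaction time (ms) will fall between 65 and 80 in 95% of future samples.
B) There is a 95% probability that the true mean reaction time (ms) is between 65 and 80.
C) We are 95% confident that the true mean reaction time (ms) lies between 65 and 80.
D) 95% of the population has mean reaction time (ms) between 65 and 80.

A confidence interval represents our confidence in the procedure, not a probability statement about the parameter.

Key concept: If we repeated this sampling process many times and computed a 95% CI each time, about 95% of those intervals would contain the true population parameter.

For this specific interval (65, 80):
- Midpoint (point estimate): 72.5
- Margin of error: 7.5

The correct interpretation is the one stating confidence that the true parameter lies in the interval — option C.

C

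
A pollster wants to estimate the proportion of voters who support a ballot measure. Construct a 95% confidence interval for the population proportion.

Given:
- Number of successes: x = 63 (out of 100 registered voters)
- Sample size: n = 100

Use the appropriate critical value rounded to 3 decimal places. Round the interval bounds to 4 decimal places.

Sample proportion: p̂ = 63/100 = 0.630000

Check conditions for normal approximation:
  np̂ = 63 ≥ 10 ✓
  n(1-p̂) = 37 ≥ 10 ✓

The sample is large enough, so use a z-interval (normal approximation) for the proportion.

For 95% confidence, z* = 1.96 (from standard normal table)

Standard error: SE = √(p̂(1-p̂)/n) = √(0.630000×0.370000/100) = 0.04828043

Margin of error: E = z* × SE = 1.96 × 0.04828043 = 0.094630

Z-interval: p̂ ± E = 0.630000 ± 0.094630 = (0.535370, 0.724630)

Rounded to 4 decimal places:

(0.5354, 0.7246)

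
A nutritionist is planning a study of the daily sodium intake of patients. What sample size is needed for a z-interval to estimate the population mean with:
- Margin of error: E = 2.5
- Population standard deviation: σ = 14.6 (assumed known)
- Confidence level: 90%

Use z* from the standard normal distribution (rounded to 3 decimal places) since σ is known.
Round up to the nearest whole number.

Using z* since population σ is known (z-interval formula).

For 90% confidence, z* = 1.645 (from standard normal table)

Sample size formula for z-interval: n = (z*σ/E)²

n = (1.645 × 14.6 / 2.5)²
  = (9.606800)²
  = 92.2906

Round up to the nearest whole number: n = 93

93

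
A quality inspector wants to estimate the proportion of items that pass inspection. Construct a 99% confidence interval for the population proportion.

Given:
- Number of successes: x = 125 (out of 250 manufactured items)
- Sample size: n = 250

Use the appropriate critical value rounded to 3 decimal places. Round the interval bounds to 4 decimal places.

Sample proportion: p̂ = 125/250 = 0.500000

Check conditions for normal approximation:
  np̂ = 125 ≥ 10 ✓
  n(1-p̂) = 125 ≥ 10 ✓

The sample is large enough, so use a z-interval (normal approximation) for the proportion.

For 99% confidence, z* = 2.576 (from standard normal table)

Standard error: SE = √(p̂(1-p̂)/n) = √(0.500000×0.500000/250) = 0.03162278

Margin of error: E = z* × SE = 2.576 × 0.03162278 = 0.081460

Z-interval: p̂ ± E = 0.500000 ± 0.081460 = (0.418540, 0.581460)

Rounded to 4 decimal places:

(0.4185, 0.5815)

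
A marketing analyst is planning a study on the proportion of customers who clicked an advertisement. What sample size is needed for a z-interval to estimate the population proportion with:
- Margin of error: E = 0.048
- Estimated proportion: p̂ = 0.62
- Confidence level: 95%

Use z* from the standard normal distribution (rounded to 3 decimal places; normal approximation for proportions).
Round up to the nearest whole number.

Using z* for proportion z-interval (normal approximation).

For 95% confidence, z* = 1.96 (from standard normal table)

Sample size formula for proportion z-interval: n = z*²p̂(1-p̂)/E²

n = 1.96² × 0.62 × 0.38 / 0.048²
  = 3.8416 × 0.2356 / 0.002304
  = 392.8303

Round up to the nearest whole number: n = 393

393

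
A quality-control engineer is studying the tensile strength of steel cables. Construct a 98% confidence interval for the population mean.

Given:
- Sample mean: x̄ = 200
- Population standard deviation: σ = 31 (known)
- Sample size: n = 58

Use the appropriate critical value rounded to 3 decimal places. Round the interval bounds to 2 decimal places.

The population standard deviation σ is known, so use a z-interval (standard normal critical value).

For 98% confidence, z* = 2.326 (from standard normal table)

Standard error: SE = σ/√n = 31/√58 = 4.070499

Margin of error: E = z* × SE = 2.326 × 4.070499 = 9.4680

Z-interval: x̄ ± E = 200 ± 9.4680 = (190.5320, 209.4680)

Rounded to 2 decimal places:

(190.53, 209.47)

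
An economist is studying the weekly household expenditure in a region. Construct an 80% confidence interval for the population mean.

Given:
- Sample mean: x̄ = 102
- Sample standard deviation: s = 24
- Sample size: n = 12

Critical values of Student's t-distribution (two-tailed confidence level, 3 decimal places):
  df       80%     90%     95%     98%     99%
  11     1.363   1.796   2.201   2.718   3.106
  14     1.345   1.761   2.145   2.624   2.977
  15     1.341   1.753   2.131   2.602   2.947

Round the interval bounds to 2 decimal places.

The population standard deviation σ is unknown (only the sample standard deviation s is given), so use a t-interval with df = n - 1 = 12 - 1 = 11.

For 80% confidence with df = 11, t* = 1.363 (from t-table)

Standard error: SE = s/√n = 24/√12 = 6.928203

Margin of error: E = t* × SE = 1.363 × 6.928203 = 9.4431

T-interval: x̄ ± E = 102 ± 9.4431 = (92.5569, 111.4431)

Rounded to 2 decimal places:

(92.56, 111.44)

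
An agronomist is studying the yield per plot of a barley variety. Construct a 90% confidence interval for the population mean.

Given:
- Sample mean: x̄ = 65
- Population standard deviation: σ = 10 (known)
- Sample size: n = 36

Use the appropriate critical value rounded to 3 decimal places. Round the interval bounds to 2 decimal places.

The population standard deviation σ is known, so use a z-interval (standard normal critical value).

For 90% confidence, z* = 1.645 (from standard normal table)

Standard error: SE = σ/√n = 10/√36 = 1.666667

Margin of error: E = z* × SE = 1.645 × 1.666667 = 2.7417

Z-interval: x̄ ± E = 65 ± 2.7417 = (62.2583, 67.7417)

Rounded to 2 decimal places:

(62.26, 67.74)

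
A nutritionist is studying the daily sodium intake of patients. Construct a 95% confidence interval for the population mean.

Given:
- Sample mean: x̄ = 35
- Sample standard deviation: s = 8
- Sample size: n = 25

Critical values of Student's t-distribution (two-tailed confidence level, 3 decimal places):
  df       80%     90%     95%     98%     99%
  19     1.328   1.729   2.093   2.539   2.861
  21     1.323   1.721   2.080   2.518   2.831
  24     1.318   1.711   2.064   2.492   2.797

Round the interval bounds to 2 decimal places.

The population standard deviation σ is unknown (only the sample standard deviation s is given), so use a t-interval with df = n - 1 = 25 - 1 = 24.

For 95% confidence with df = 24, t* = 2.064 (from t-table)

Standard error: SE = s/√n = 8/√25 = 1.600000

Margin of error: E = t* × SE = 2.064 × 1.600000 = 3.3024

T-interval: x̄ ± E = 35 ± 3.3024 = (31.6976, 38.3024)

Rounded to 2 decimal places:

(31.70, 38.30)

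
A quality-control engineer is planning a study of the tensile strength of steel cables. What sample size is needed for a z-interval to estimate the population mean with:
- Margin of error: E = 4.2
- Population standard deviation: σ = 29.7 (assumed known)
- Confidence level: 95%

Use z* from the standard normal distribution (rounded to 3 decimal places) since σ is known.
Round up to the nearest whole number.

Using z* since population σ is known (z-interval formula).

For 95% confidence, z* = 1.96 (from standard normal table)

Sample size formula for z-interval: n = (z*σ/E)²

n = (1.96 × 29.7 / 4.2)²
  = (13.860000)²
  = 192.0996

Round up to the nearest whole number: n = 193

193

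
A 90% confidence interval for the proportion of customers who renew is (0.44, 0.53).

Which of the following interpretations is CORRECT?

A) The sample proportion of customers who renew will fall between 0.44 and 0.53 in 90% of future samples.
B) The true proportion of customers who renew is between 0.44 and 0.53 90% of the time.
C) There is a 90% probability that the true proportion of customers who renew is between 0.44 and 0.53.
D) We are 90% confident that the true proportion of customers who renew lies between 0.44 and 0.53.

A confidence interval represents our confidence in the procedure, not a probability statement about the parameter.

Key concept: If we repeated this sampling process many times and computed a 90% CI each time, about 90% of those intervals would contain the true population parameter.

For this specific interval (0.44, 0.53):
- Midpoint (point estimate): 0.485
- Margin of error: 0.045

The correct interpretation is the one stating confidence that the true parameter lies in the interval — option D.

D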